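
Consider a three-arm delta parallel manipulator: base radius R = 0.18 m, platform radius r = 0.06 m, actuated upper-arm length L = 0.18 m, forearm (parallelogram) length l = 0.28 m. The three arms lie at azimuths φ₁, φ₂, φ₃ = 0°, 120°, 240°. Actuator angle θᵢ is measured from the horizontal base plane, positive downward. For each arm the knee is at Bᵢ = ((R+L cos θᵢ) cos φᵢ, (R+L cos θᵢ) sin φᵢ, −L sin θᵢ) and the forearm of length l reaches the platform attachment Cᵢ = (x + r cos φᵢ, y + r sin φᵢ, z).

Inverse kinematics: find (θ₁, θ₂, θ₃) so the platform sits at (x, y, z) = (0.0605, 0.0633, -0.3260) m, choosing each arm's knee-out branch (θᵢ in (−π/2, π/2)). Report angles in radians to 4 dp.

θ₁ = 0.7852, θ₂ = 0.9601, θ₃ = 1.3963

φ1=0.0° → target in arm frame (0.0605, 0.0633)
  A=0.0595, B=-0.3260, C=(l²−L²−A²−y'²−z²)/(2L)=-0.1884
  θ1 = atan2(B,A) + arccos(C/0.3314) = 0.7852
arm 2 (φ=120.0°): x'=0.0246, y'=-0.0840
  A cos θ + B sin θ = C:  0.0954·cos θ + -0.3260·sin θ = -0.2124
  θ2 = atan2(B,A) + arccos(C/0.3397) = 0.9601
arm 3 (φ=240.0°): x'=-0.0851, y'=0.0207
  e−x'=0.2051;  (l²−L²−(e−x')²−y'²−z²)/2L = -0.2854
  √(A²+B²)=0.3851;  θ3 = -1.0093+2.4056 ≈ 1.3963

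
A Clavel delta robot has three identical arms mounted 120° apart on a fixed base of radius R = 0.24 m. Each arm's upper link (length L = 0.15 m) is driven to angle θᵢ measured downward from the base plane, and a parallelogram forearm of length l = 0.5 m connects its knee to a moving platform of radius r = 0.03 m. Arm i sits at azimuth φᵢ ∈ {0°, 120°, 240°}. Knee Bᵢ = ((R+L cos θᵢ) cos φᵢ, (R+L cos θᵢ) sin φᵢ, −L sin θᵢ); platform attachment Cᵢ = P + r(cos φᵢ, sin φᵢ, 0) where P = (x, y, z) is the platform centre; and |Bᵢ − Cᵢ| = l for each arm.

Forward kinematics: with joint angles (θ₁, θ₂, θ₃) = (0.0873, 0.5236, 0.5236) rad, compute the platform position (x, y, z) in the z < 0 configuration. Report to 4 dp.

(0.0557, 0.0000, -0.4103)

φ1=0.0°: virtual centre (0.3594, 0.0000, -0.0131), radius l
arm 2 at φ=120.0°: e+L cos θ2 = 0.3399;  S2 = (-0.1700, 0.2944, -0.0750)
arm 3 at φ=240.0°: e+L cos θ3 = 0.3399;  S3 = (-0.1700, -0.2944, -0.0750)
eliminate P² terms by subtracting sphere 1 from 2 and 3
linear system: -1.0588x+0.5887y = -0.0082−-0.1238z; -1.0588x+-0.5887y = -0.0082−-0.1238z
Cramer: x(z) = 0.0077-0.1170z;  y(z) = 0.0000+0.0000z
into |P−S₁|² = l²: 1.0137z² + 0.1084z + -0.1261 = 0;  Δ = 0.5233;  z = -0.4103 or 0.3033 → z<0 root = -0.4103
x = 0.0557, y = 0.0000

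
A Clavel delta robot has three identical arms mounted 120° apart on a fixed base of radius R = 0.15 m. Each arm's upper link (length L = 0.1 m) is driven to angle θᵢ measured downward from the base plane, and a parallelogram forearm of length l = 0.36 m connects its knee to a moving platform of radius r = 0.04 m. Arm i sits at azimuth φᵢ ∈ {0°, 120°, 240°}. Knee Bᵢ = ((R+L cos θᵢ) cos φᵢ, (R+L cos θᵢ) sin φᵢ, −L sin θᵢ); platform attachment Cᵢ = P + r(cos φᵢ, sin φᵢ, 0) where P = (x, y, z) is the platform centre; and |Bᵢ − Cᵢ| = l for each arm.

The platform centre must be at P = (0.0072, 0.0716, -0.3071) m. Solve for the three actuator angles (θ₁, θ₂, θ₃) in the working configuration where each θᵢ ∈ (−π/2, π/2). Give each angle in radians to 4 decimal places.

rotate P by −φ1: (0.0072, 0.0716, -0.3071)
  A=0.1028, B=-0.3071, C=(l²−L²−A²−y'²−z²)/(2L)=0.0480
  γ=atan2(-0.3071,0.1028)=-1.2478;  ψ=arccos(0.1481)=1.4221;  θ1=γ+ψ≈0.1743
arm 2 (φ=120.0°): x'=0.0584, y'=-0.0420
  A=0.0516, B=-0.3071, C=(l²−L²−A²−y'²−z²)/(2L)=0.1043
  √(A²+B²)=0.3114;  θ2 = -1.4044+1.2292 ≈ -0.1751
arm 3 (φ=240.0°): x'=-0.0656, y'=-0.0296
  A=0.1756, B=-0.3071, C=(l²−L²−A²−y'²−z²)/(2L)=-0.0321
  θ3 = atan2(B,A) + arccos(C/0.3538) = 0.6103

θ₁ = 0.1743, θ₂ = -0.1751, θ₃ = 0.6103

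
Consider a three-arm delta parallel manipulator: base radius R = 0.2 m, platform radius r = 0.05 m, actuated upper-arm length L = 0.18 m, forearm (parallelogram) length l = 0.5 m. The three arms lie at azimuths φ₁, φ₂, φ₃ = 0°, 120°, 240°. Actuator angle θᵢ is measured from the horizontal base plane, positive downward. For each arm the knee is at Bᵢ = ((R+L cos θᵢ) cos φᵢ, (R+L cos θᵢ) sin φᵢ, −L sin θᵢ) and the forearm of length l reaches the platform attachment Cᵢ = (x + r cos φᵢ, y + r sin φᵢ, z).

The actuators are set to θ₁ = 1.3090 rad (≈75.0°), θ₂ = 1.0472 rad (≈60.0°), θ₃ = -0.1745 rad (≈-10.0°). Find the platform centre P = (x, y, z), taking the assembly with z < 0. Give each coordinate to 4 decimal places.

arm 1 at φ=0.0°: ρ1 = 0.1966;  O1 = (0.1966, 0.0000, -0.1739)
arm 2 at φ=120.0°: ρ2 = 0.2400;  O2 = (-0.1200, 0.2078, -0.1559)
φ3=240.0°: virtual centre (-0.1636, -0.2834, 0.0313), radius l
eliminate P² terms by subtracting sphere 1 from 2 and 3
linear system: -0.6332x+0.4157y = 0.0130−0.0360z; -0.7204x+-0.5668y = 0.0392−0.4102z
det = 0.6584;  x = -0.0360+0.2900z,  y = -0.0235+0.3552z
sphere 1 gives Az²+Bz+C=0 with A=1.2102, B=0.1962, C=-0.1651;  B²−4AC=0.8379;  roots -0.4592, 0.2971;  negative root z = -0.4592
x = -0.1691, y = -0.1866

(-0.1691, -0.1866, -0.4592)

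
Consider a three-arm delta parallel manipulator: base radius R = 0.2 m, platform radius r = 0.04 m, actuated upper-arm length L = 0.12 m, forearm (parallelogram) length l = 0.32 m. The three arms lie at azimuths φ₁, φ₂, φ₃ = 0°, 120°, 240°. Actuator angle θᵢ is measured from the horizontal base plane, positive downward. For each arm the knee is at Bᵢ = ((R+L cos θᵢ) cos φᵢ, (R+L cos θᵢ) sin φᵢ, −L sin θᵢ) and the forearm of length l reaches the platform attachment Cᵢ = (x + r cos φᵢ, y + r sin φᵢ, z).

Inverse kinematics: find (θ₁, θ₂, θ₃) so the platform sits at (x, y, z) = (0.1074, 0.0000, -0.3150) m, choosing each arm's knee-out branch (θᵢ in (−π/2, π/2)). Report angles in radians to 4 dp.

φ1=0.0° → target in arm frame (0.1074, 0.0000)
  A cos θ + B sin θ = C:  0.0526·cos θ + -0.3150·sin θ = -0.0583
  γ=atan2(-0.3150,0.0526)=-1.4053;  ψ=arccos(-0.1825)=1.7544;  θ1=γ+ψ≈0.3490
rotate P by −φ2: (-0.0537, -0.0930, -0.3150)
  A cos θ + B sin θ = C:  0.2137·cos θ + -0.3150·sin θ = -0.2731
  θ2 = atan2(B,A) + arccos(C/0.3806) = 1.3962
φ3=240.0° → target in arm frame (-0.0537, 0.0930)
  A=0.2137, B=-0.3150, C=(l²−L²−A²−y'²−z²)/(2L)=-0.2731
  γ=atan2(-0.3150,0.2137)=-0.9747;  ψ=arccos(-0.7175)=2.3709;  θ3=γ+ψ≈1.3962

θ₁ = 0.3490, θ₂ = 1.3962, θ₃ = 1.3962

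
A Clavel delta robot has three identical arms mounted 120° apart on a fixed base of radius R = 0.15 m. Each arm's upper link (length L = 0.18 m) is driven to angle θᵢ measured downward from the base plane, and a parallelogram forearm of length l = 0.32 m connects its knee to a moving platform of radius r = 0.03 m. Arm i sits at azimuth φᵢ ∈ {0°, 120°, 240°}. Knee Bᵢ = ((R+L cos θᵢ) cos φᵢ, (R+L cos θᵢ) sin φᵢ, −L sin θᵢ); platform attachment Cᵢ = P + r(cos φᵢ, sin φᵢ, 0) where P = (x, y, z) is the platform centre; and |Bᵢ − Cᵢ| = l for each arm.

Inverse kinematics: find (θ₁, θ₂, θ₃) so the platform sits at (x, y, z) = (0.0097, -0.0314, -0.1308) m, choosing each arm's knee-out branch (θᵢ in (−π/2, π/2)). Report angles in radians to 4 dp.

arm 1 (φ=0.0°): x'=0.0097, y'=-0.0314
  A cos θ + B sin θ = C:  0.1103·cos θ + -0.1308·sin θ = 0.1104
  γ=atan2(-0.1308,0.1103)=-0.8702;  ψ=arccos(0.6452)=0.8696;  θ1=γ+ψ≈-0.0007
arm 2 (φ=120.0°): x'=-0.0320, y'=0.0073
  A cos θ + B sin θ = C:  0.1520·cos θ + -0.1308·sin θ = 0.0826
  γ=atan2(-0.1308,0.1520)=-0.7104;  ψ=arccos(0.4116)=1.1466;  θ2=γ+ψ≈0.4361
rotate P by −φ3: (0.0223, 0.0241, -0.1308)
  e−x'=0.0977;  (l²−L²−(e−x')²−y'²−z²)/2L = 0.1188
  γ=atan2(-0.1308,0.0977)=-0.9295;  ψ=arccos(0.7279)=0.7556;  θ3=γ+ψ≈-0.1739

θ₁ = -0.0007, θ₂ = 0.4361, θ₃ = -0.1739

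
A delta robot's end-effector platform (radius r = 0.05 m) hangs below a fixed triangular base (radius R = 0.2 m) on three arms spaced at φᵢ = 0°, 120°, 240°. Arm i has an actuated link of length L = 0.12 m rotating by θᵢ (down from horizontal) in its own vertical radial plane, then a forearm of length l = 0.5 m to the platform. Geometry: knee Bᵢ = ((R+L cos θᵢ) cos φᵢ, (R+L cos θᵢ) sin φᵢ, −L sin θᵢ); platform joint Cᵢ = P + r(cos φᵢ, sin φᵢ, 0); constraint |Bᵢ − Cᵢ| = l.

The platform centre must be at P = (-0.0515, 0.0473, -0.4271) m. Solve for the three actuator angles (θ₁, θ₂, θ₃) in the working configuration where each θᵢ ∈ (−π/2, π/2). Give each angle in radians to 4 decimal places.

rotate P by −φ1: (-0.0515, 0.0473, -0.4271)
  A cos θ + B sin θ = C:  0.2015·cos θ + -0.4271·sin θ = 0.0431
  θ1 = atan2(B,A) + arccos(C/0.4722) = 0.3494
rotate P by −φ2: (0.0667, 0.0210, -0.4271)
  e−x'=0.0833;  (l²−L²−(e−x')²−y'²−z²)/2L = 0.1909
  √(A²+B²)=0.4351;  θ2 = -1.3782+1.1167 ≈ -0.2615
rotate P by −φ3: (-0.0152, -0.0683, -0.4271)
  A=0.1652, B=-0.4271, C=(l²−L²−A²−y'²−z²)/(2L)=0.0885
  θ3 = atan2(B,A) + arccos(C/0.4579) = 0.1747

θ₁ = 0.3494, θ₂ = -0.2615, θ₃ = 0.1747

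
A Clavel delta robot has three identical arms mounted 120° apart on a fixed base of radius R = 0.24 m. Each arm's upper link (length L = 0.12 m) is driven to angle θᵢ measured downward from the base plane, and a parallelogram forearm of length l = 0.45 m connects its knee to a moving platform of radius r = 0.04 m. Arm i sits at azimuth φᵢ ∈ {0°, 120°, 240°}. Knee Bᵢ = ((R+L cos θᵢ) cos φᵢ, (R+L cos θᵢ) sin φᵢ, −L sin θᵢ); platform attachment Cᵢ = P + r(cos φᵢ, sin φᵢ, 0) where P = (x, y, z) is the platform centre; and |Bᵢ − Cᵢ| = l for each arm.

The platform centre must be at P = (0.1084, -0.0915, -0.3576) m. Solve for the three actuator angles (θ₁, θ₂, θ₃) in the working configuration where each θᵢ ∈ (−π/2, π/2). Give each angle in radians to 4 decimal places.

θ₁ = -0.2620, θ₂ = 1.2217, θ₃ = 0.3489

φ1=0.0° → target in arm frame (0.1084, -0.0915)
  A cos θ + B sin θ = C:  0.0916·cos θ + -0.3576·sin θ = 0.1811
  θ1 = atan2(B,A) + arccos(C/0.3691) = -0.2620
arm 2 (φ=120.0°): x'=-0.1334, y'=-0.0481
  e−x'=0.3334;  (l²−L²−(e−x')²−y'²−z²)/2L = -0.2220
  θ2 = atan2(B,A) + arccos(C/0.4889) = 1.2217
φ3=240.0° → target in arm frame (0.0250, 0.1396)
  A=0.1750, B=-0.3576, C=(l²−L²−A²−y'²−z²)/(2L)=0.0421
  γ=atan2(-0.3576,0.1750)=-1.1158;  ψ=arccos(0.1059)=1.4647;  θ3=γ+ψ≈0.3489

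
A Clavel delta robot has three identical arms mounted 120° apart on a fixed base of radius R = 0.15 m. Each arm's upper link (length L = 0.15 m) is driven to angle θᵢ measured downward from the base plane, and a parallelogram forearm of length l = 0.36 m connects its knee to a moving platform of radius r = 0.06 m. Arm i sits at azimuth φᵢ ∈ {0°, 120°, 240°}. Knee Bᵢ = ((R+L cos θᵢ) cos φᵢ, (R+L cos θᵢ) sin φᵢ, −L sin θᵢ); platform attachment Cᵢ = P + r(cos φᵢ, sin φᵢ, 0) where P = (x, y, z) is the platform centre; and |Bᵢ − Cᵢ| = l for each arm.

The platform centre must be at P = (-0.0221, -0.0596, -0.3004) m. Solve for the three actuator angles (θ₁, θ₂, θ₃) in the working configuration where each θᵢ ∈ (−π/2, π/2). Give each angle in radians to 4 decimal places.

arm 1 (φ=0.0°): x'=-0.0221, y'=-0.0596
  A cos θ + B sin θ = C:  0.1121·cos θ + -0.3004·sin θ = 0.0025
  θ1 = atan2(B,A) + arccos(C/0.3206) = 0.3495
arm 2 (φ=120.0°): x'=-0.0406, y'=0.0489
  A=0.1306, B=-0.3004, C=(l²−L²−A²−y'²−z²)/(2L)=-0.0086
  γ=atan2(-0.3004,0.1306)=-1.1608;  ψ=arccos(-0.0263)=1.5971;  θ2=γ+ψ≈0.4363
arm 3 (φ=240.0°): x'=0.0627, y'=0.0107
  e−x'=0.0273;  (l²−L²−(e−x')²−y'²−z²)/2L = 0.0533
  θ3 = atan2(B,A) + arccos(C/0.3016) = -0.0870

θ₁ = 0.3495, θ₂ = 0.4363, θ₃ = -0.0870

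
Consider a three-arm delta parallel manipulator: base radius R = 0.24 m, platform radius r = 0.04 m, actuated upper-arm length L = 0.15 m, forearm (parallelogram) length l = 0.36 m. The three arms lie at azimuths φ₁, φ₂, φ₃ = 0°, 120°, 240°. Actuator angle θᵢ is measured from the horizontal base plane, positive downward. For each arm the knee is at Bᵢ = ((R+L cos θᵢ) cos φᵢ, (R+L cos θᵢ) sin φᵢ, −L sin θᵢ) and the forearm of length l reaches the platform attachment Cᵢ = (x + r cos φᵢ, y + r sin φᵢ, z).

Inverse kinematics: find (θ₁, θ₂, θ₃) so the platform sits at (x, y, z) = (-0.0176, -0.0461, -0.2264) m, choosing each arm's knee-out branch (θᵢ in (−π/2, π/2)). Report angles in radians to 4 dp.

φ1=0.0° → target in arm frame (-0.0176, -0.0461)
  e−x'=0.2176;  (l²−L²−(e−x')²−y'²−z²)/2L = 0.0212
  θ1 = atan2(B,A) + arccos(C/0.3140) = 0.6979
φ2=120.0° → target in arm frame (-0.0311, 0.0383)
  A=0.2311, B=-0.2264, C=(l²−L²−A²−y'²−z²)/(2L)=0.0032
  γ=atan2(-0.2264,0.2311)=-0.7751;  ψ=arccos(0.0099)=1.5609;  θ2=γ+ψ≈0.7858
φ3=240.0° → target in arm frame (0.0487, 0.0078)
  A=0.1513, B=-0.2264, C=(l²−L²−A²−y'²−z²)/(2L)=0.1097
  √(A²+B²)=0.2723;  θ3 = -0.9817+1.1563 ≈ 0.1746

θ₁ = 0.6979, θ₂ = 0.7858, θ₃ = 0.1746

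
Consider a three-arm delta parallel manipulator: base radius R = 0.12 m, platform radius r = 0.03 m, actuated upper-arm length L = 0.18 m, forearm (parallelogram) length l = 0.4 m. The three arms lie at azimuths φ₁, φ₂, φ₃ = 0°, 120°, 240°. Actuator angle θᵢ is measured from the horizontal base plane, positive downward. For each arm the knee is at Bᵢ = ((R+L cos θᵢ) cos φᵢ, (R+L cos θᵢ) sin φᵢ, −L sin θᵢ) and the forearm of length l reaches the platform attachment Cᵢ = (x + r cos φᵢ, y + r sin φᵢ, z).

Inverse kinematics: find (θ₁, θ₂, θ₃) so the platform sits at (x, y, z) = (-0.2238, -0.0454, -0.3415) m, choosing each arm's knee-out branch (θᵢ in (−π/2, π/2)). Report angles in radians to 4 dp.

φ1=0.0° → target in arm frame (-0.2238, -0.0454)
  e−x'=0.3138;  (l²−L²−(e−x')²−y'²−z²)/2L = -0.2488
  γ=atan2(-0.3415,0.3138)=-0.8276;  ψ=arccos(-0.5364)=2.1369;  θ1=γ+ψ≈1.3093
φ2=120.0° → target in arm frame (0.0726, 0.2165)
  A=0.0174, B=-0.3415, C=(l²−L²−A²−y'²−z²)/(2L)=-0.1006
  γ=atan2(-0.3415,0.0174)=-1.5198;  ψ=arccos(-0.2941)=1.8693;  θ2=γ+ψ≈0.3495
rotate P by −φ3: (0.1512, -0.1711, -0.3415)
  A=-0.0612, B=-0.3415, C=(l²−L²−A²−y'²−z²)/(2L)=-0.0613
  √(A²+B²)=0.3469;  θ3 = -1.7482+1.7483 ≈ 0.0001

θ₁ = 1.3093, θ₂ = 0.3495, θ₃ = 0.0001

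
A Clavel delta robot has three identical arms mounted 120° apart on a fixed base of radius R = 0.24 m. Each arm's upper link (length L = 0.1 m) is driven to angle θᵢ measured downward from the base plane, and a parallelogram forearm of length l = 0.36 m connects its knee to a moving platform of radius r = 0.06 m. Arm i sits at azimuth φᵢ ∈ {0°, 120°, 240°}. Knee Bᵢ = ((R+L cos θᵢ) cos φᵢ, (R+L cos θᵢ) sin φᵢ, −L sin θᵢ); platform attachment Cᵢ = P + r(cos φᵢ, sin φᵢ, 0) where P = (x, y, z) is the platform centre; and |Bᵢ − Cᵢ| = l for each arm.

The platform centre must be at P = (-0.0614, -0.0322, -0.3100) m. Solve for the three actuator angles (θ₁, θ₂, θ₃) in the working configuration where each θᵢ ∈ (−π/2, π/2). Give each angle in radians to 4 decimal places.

arm 1 (φ=0.0°): x'=-0.0614, y'=-0.0322
  A cos θ + B sin θ = C:  0.2414·cos θ + -0.3100·sin θ = -0.1791
  θ1 = atan2(B,A) + arccos(C/0.3929) = 1.1348
φ2=120.0° → target in arm frame (0.0028, 0.0693)
  A=0.1772, B=-0.3100, C=(l²−L²−A²−y'²−z²)/(2L)=-0.0635
  θ2 = atan2(B,A) + arccos(C/0.3571) = 0.6980
rotate P by −φ3: (0.0586, -0.0371, -0.3100)
  A=0.1214, B=-0.3100, C=(l²−L²−A²−y'²−z²)/(2L)=0.0369
  θ3 = atan2(B,A) + arccos(C/0.3329) = 0.2622

θ₁ = 1.1348, θ₂ = 0.6980, θ₃ = 0.2622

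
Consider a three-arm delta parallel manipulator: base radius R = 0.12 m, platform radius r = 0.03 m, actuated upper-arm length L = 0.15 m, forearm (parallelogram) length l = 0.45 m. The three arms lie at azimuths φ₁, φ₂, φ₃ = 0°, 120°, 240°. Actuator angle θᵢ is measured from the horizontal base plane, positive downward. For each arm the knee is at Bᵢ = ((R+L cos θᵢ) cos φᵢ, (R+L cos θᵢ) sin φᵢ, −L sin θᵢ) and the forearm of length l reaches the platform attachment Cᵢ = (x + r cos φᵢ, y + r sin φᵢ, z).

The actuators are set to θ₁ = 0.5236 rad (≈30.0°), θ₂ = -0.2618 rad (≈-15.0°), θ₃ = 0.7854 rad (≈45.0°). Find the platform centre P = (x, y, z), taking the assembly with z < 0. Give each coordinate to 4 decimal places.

φ1=0.0°: virtual centre (0.2199, 0.0000, -0.0750), radius l
φ2=120.0°: virtual centre (-0.1174, 0.2034, 0.0388), radius l
S3 = (0.1961·cos240.0°, 0.1961·sin240.0°, -0.1061) = (-0.0980, -0.1698, -0.1061)
eliminate P² terms by subtracting sphere 1 from 2 and 3
plane₁₂: -0.6747x+0.4068y+0.2276z = 0.0027
Cramer: x(z) = 0.0017+0.1067z;  y(z) = 0.0095-0.3827z
into |P−S₁|² = l²: 1.1578z² + 0.0962z + -0.1492 = 0;  Δ = 0.7001;  z = -0.4029 or 0.3198 → z<0 root = -0.4029
x = -0.0413, y = 0.1636

(-0.0413, 0.1636, -0.4029)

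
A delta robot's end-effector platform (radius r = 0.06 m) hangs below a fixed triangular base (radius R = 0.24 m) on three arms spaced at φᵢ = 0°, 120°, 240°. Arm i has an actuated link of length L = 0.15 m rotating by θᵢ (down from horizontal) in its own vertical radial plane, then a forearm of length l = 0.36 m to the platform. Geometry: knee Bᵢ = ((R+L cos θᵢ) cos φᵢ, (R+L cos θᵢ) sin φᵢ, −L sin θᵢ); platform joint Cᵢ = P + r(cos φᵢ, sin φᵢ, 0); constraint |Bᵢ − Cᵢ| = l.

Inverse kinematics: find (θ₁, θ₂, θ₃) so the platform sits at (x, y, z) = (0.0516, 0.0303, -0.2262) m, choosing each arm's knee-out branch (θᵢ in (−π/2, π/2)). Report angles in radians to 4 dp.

φ1=0.0° → target in arm frame (0.0516, 0.0303)
  A cos θ + B sin θ = C:  0.1284·cos θ + -0.2262·sin θ = 0.1284
  √(A²+B²)=0.2601;  θ1 = -1.0545+1.0544 ≈ -0.0001
arm 2 (φ=120.0°): x'=0.0004, y'=-0.0598
  e−x'=0.1796;  (l²−L²−(e−x')²−y'²−z²)/2L = 0.0670
  √(A²+B²)=0.2888;  θ2 = -0.8998+1.3365 ≈ 0.4367
rotate P by −φ3: (-0.0520, 0.0295, -0.2262)
  A cos θ + B sin θ = C:  0.2320·cos θ + -0.2262·sin θ = 0.0041
  γ=atan2(-0.2262,0.2320)=-0.7727;  ψ=arccos(0.0125)=1.5583;  θ3=γ+ψ≈0.7856

θ₁ = -0.0001, θ₂ = 0.4367, θ₃ = 0.7856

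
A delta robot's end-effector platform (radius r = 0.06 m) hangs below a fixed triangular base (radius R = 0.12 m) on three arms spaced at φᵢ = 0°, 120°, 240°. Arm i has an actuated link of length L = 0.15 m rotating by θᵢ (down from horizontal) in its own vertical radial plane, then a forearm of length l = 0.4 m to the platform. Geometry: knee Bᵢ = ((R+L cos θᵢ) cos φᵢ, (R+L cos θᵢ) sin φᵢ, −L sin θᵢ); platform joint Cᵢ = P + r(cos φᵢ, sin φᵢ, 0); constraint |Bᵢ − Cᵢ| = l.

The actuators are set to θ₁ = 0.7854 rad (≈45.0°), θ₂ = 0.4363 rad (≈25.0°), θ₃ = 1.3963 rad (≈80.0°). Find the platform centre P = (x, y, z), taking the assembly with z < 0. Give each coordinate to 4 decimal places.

O1 = (0.1661·cos0.0°, 0.1661·sin0.0°, -0.1061) = (0.1661, 0.0000, -0.1061)
O2 = (0.1959·cos120.0°, 0.1959·sin120.0°, -0.0634) = (-0.0980, 0.1697, -0.0634)
φ3=240.0°: virtual centre (-0.0430, -0.0745, -0.1477), radius l
subtract pairs → two planes through P
plane₁₂: -0.5281x+0.3394y+0.0854z = 0.0036
Cramer: x(z) = 0.0124-0.0705z;  y(z) = 0.0298-0.3612z
sphere 1 gives Az²+Bz+C=0 with A=1.1354, B=0.2123, C=-0.1242;  B²−4AC=0.6093;  roots -0.4372, 0.2503;  negative root z = -0.4372
x = 0.0432, y = 0.1877

(0.0432, 0.1877, -0.4372)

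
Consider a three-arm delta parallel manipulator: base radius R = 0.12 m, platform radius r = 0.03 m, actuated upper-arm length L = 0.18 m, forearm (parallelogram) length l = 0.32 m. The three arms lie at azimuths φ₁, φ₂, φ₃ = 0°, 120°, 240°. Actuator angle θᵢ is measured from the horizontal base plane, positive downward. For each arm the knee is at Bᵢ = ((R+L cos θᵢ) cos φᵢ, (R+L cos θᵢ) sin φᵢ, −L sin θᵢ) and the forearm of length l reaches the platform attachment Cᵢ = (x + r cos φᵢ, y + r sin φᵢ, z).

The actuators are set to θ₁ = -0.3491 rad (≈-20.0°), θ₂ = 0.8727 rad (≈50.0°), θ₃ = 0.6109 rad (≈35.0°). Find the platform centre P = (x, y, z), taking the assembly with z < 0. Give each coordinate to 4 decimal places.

(0.1213, -0.0328, -0.2254)

φ1=0.0°: virtual centre (0.2591, 0.0000, 0.0616), radius l
arm 2 at φ=120.0°: (R−r)+L cos θ2 = 0.2057;  O2 = (-0.1028, 0.1781, -0.1379)
arm 3 at φ=240.0°: (R−r)+L cos θ3 = 0.2374;  O3 = (-0.1187, -0.2056, -0.1032)
eliminate P² terms by subtracting sphere 1 from 2 and 3
[-0.7240 0.3563 -0.3989]·P = -0.0096;  [-0.7557 -0.4113 -0.3296]·P = -0.0039
Cramer: x(z) = 0.0094-0.4965z;  y(z) = -0.0078+0.1108z
into |P−O₁|² = l²: 1.2588z² + 0.1231z + -0.0362 = 0;  Δ = 0.1974;  z = -0.2254 or 0.1276 → z<0 root = -0.2254
x = 0.1213, y = -0.0328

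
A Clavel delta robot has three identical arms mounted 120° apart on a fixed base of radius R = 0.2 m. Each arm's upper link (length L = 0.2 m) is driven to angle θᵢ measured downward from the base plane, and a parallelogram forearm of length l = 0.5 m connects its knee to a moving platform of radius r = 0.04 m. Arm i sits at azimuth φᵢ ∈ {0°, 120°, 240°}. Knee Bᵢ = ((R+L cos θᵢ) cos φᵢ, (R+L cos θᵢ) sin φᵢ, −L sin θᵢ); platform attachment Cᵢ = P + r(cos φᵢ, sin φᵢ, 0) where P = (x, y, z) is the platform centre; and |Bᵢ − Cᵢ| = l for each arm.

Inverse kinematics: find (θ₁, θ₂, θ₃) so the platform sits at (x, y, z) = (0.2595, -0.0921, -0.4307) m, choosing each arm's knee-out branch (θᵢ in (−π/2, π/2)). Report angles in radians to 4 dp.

rotate P by −φ1: (0.2595, -0.0921, -0.4307)
  A cos θ + B sin θ = C:  -0.0995·cos θ + -0.4307·sin θ = 0.0153
  γ=atan2(-0.4307,-0.0995)=-1.7978;  ψ=arccos(0.0346)=1.5362;  θ1=γ+ψ≈-0.2616
arm 2 (φ=120.0°): x'=-0.2095, y'=-0.1787
  e−x'=0.3695;  (l²−L²−(e−x')²−y'²−z²)/2L = -0.3599
  θ2 = atan2(B,A) + arccos(C/0.5675) = 1.3961
arm 3 (φ=240.0°): x'=-0.0500, y'=0.2708
  e−x'=0.2100;  (l²−L²−(e−x')²−y'²−z²)/2L = -0.2323
  √(A²+B²)=0.4792;  θ3 = -1.1172+2.0769 ≈ 0.9598

θ₁ = -0.2616, θ₂ = 1.3961, θ₃ = 0.9598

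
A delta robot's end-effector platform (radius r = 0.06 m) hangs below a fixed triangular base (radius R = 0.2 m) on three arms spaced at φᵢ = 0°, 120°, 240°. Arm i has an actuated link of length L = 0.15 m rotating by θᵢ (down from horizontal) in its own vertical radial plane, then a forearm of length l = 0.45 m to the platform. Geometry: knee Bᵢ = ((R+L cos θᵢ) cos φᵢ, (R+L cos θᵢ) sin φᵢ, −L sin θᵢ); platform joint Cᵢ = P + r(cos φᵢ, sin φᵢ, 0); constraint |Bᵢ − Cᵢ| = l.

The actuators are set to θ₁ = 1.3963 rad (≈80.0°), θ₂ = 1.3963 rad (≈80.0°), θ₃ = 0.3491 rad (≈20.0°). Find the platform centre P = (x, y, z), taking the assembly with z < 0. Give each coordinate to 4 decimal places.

S1 = (0.1660·cos0.0°, 0.1660·sin0.0°, -0.1477) = (0.1660, 0.0000, -0.1477)
φ2=120.0°: virtual centre (-0.0830, 0.1438, -0.1477), radius l
φ3=240.0°: virtual centre (-0.1405, -0.2433, -0.0513), radius l
subtract pairs → two planes through P
plane₁₂: -0.4981x+0.2876y+0.0000z = 0.0000
Cramer: x(z) = -0.0221+0.1324z;  y(z) = -0.0383+0.2294z
sphere 1 gives Az²+Bz+C=0 with A=1.0702, B=0.2280, C=-0.1438;  B²−4AC=0.6676;  roots -0.4883, 0.2752;  negative root z = -0.4883
x = -0.0868, y = -0.1503

(-0.0868, -0.1503, -0.4883)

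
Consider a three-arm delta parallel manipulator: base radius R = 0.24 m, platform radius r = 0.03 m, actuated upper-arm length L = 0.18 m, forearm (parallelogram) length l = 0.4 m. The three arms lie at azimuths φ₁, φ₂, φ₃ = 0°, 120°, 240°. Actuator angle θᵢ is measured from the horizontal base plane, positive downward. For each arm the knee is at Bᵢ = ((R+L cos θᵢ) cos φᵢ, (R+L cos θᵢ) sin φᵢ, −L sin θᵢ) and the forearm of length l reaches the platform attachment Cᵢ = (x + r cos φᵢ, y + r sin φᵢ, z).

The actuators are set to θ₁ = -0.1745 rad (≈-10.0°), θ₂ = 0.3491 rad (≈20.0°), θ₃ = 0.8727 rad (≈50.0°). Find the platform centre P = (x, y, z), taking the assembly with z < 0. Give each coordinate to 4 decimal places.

(0.0600, 0.0453, -0.1942)

centre 1 = (0.3873·cos0.0°, 0.3873·sin0.0°, 0.0313) = (0.3873, 0.0000, 0.0313)
arm 2 at φ=120.0°: (R−r)+L cos θ2 = 0.3791;  centre 2 = (-0.1896, 0.3283, -0.0616)
centre 3 = (0.3257·cos240.0°, 0.3257·sin240.0°, -0.1379) = (-0.1628, -0.2821, -0.1379)
eliminate P² terms by subtracting sphere 1 from 2 and 3
plane₁₂: -1.1537x+0.6567y+-0.1856z = -0.0034
det = 1.3733;  x = 0.0138+-0.2380z,  y = 0.0190+-0.1355z
quadratic in z: (1.0750)z²+(0.1102)z+(-0.0192)=0, √Δ=0.3074 → z ∈ {-0.1942, 0.0918}; z = -0.1942 (taking z<0)
x = 0.0600, y = 0.0453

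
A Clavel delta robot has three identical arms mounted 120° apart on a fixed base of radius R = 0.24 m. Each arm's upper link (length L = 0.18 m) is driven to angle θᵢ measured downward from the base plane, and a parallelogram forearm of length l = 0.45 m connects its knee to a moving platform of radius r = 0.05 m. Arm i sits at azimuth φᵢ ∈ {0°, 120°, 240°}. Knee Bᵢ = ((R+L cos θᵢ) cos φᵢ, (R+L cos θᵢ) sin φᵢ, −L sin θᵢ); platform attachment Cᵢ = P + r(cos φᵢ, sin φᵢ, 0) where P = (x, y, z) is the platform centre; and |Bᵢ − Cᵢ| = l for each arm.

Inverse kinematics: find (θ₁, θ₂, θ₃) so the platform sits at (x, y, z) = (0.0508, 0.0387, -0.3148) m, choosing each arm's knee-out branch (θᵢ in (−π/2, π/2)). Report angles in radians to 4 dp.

φ1=0.0° → target in arm frame (0.0508, 0.0387)
  A=0.1392, B=-0.3148, C=(l²−L²−A²−y'²−z²)/(2L)=0.1392
  γ=atan2(-0.3148,0.1392)=-1.1545;  ψ=arccos(0.4045)=1.1543;  θ1=γ+ψ≈-0.0001
φ2=120.0° → target in arm frame (0.0081, -0.0633)
  A cos θ + B sin θ = C:  0.1819·cos θ + -0.3148·sin θ = 0.0942
  γ=atan2(-0.3148,0.1819)=-1.0469;  ψ=arccos(0.2591)=1.3088;  θ2=γ+ψ≈0.2619
rotate P by −φ3: (-0.0589, 0.0246, -0.3148)
  e−x'=0.2489;  (l²−L²−(e−x')²−y'²−z²)/2L = 0.0234
  γ=atan2(-0.3148,0.2489)=-0.9017;  ψ=arccos(0.0584)=1.5124;  θ3=γ+ψ≈0.6106

θ₁ = -0.0001, θ₂ = 0.2619, θ₃ = 0.6106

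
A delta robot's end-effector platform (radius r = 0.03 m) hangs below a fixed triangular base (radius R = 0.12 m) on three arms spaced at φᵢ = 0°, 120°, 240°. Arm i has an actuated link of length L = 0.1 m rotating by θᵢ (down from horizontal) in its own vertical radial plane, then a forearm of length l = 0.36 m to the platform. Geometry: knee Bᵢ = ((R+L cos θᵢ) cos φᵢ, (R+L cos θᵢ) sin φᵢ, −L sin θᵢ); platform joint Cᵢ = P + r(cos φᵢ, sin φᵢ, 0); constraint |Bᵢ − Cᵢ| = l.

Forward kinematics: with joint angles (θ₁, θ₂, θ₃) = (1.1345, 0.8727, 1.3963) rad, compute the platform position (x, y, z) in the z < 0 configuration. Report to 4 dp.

(0.0002, 0.0592, -0.4202)

centre 1 = (0.1323·cos0.0°, 0.1323·sin0.0°, -0.0906) = (0.1323, 0.0000, -0.0906)
centre 2 = (0.1543·cos120.0°, 0.1543·sin120.0°, -0.0766) = (-0.0771, 0.1336, -0.0766)
φ3=240.0°: virtual centre (-0.0537, -0.0930, -0.0985), radius l
eliminate P² terms by subtracting sphere 1 from 2 and 3
[-0.4188 0.2672 0.0281]·P = 0.0040;  [-0.3719 -0.1860 -0.0157]·P = -0.0045
det = 0.1772;  x = 0.0026+0.0058z,  y = 0.0189+-0.0959z
sphere 1 gives Az²+Bz+C=0 with A=1.0092, B=0.1761, C=-0.1042;  B²−4AC=0.4517;  roots -0.4202, 0.2457;  negative root z = -0.4202
x = 0.0002, y = 0.0592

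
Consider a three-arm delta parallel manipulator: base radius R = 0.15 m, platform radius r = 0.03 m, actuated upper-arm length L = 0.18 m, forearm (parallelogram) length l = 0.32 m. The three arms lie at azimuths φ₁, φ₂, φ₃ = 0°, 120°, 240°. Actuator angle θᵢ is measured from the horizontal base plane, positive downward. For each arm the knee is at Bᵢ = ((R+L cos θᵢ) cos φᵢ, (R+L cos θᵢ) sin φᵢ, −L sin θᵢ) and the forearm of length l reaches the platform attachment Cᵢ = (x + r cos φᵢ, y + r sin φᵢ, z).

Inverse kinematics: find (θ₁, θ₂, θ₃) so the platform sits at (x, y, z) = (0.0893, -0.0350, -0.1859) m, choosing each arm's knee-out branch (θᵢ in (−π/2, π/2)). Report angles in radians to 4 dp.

θ₁ = -0.3490, θ₂ = 0.8726, θ₃ = 0.5238

rotate P by −φ1: (0.0893, -0.0350, -0.1859)
  A=0.0307, B=-0.1859, C=(l²−L²−A²−y'²−z²)/(2L)=0.0924
  γ=atan2(-0.1859,0.0307)=-1.4071;  ψ=arccos(0.4905)=1.0581;  θ1=γ+ψ≈-0.3490
φ2=120.0° → target in arm frame (-0.0750, -0.0598)
  e−x'=0.1950;  (l²−L²−(e−x')²−y'²−z²)/2L = -0.0171
  √(A²+B²)=0.2694;  θ2 = -0.7616+1.6342 ≈ 0.8726
rotate P by −φ3: (-0.0143, 0.0948, -0.1859)
  A cos θ + B sin θ = C:  0.1343·cos θ + -0.1859·sin θ = 0.0233
  γ=atan2(-0.1859,0.1343)=-0.9450;  ψ=arccos(0.1017)=1.4689;  θ3=γ+ψ≈0.5238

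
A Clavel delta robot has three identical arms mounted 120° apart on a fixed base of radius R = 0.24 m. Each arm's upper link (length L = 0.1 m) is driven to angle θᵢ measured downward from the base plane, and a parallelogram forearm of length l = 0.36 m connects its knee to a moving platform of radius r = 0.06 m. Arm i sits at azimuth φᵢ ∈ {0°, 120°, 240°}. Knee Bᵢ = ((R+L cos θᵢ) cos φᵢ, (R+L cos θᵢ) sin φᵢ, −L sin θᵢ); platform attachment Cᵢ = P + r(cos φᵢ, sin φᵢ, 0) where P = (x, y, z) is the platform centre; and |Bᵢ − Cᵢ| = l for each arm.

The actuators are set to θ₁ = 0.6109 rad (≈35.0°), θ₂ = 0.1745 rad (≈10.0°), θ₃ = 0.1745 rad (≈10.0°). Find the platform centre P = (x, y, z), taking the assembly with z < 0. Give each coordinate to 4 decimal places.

φ1=0.0°: virtual centre (0.2619, 0.0000, -0.0574), radius l
arm 2 at φ=120.0°: (R−r)+L cos θ2 = 0.2785;  S2 = (-0.1392, 0.2412, -0.0174)
arm 3 at φ=240.0°: (R−r)+L cos θ3 = 0.2785;  S3 = (-0.1392, -0.2412, -0.0174)
subtract pairs → two planes through P
plane₁₂: -0.8023x+0.4823y+0.0800z = 0.0060
det = 0.7740;  x = -0.0074+0.0997z,  y = 0.0000+0.0000z
quadratic in z: (1.0099)z²+(0.0610)z+(-0.0538)=0, √Δ=0.4700 → z ∈ {-0.2629, 0.2025}; z = -0.2629 (taking z<0)
x = -0.0336, y = 0.0000

(-0.0336, 0.0000, -0.2629)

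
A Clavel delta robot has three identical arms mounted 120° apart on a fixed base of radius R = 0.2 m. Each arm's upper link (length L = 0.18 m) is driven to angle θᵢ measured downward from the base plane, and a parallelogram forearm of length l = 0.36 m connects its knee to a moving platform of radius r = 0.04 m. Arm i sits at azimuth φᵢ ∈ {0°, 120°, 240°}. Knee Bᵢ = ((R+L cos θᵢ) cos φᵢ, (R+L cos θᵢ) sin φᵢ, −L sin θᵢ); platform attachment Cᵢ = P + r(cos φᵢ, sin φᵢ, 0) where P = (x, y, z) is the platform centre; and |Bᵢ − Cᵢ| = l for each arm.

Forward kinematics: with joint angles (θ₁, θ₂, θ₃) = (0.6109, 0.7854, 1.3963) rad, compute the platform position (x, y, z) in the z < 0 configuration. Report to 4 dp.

φ1=0.0°: virtual centre (0.3074, 0.0000, -0.1032), radius l
arm 2 at φ=120.0°: ρ2 = 0.2873;  centre 2 = (-0.1436, 0.2488, -0.1273)
φ3=240.0°: virtual centre (-0.0956, -0.1656, -0.1773), radius l
eliminate P² terms by subtracting sphere 1 from 2 and 3
[-0.9022 0.4976 -0.0481]·P = -0.0065;  [-0.8061 -0.3313 -0.1480]·P = -0.0372
det = 0.7000;  x = 0.0295+-0.1280z,  y = 0.0405+-0.1354z
sphere 1 gives Az²+Bz+C=0 with A=1.0347, B=0.2667, C=-0.0400;  B²−4AC=0.2368;  roots -0.3640, 0.1063;  negative root z = -0.3640
x = 0.0761, y = 0.0898

(0.0761, 0.0898, -0.3640)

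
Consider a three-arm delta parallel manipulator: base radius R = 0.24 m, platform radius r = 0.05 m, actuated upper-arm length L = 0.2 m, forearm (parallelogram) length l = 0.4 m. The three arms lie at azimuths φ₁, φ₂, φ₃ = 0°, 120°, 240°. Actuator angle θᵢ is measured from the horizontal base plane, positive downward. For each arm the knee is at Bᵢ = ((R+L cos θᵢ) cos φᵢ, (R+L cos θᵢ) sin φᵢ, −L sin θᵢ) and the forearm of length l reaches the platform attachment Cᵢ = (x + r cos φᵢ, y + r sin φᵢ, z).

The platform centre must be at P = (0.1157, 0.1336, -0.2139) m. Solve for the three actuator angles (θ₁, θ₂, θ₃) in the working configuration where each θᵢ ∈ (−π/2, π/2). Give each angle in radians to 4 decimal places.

θ₁ = -0.2621, θ₂ = 0.2620, θ₃ = 1.3965

φ1=0.0° → target in arm frame (0.1157, 0.1336)
  e−x'=0.0743;  (l²−L²−(e−x')²−y'²−z²)/2L = 0.1272
  √(A²+B²)=0.2264;  θ1 = -1.2365+0.9743 ≈ -0.2621
φ2=120.0° → target in arm frame (0.0579, -0.1670)
  e−x'=0.1321;  (l²−L²−(e−x')²−y'²−z²)/2L = 0.0722
  θ2 = atan2(B,A) + arccos(C/0.2514) = 0.2620
rotate P by −φ3: (-0.1736, 0.0334, -0.2139)
  e−x'=0.3636;  (l²−L²−(e−x')²−y'²−z²)/2L = -0.1476
  γ=atan2(-0.2139,0.3636)=-0.5318;  ψ=arccos(-0.3499)=1.9283;  θ3=γ+ψ≈1.3965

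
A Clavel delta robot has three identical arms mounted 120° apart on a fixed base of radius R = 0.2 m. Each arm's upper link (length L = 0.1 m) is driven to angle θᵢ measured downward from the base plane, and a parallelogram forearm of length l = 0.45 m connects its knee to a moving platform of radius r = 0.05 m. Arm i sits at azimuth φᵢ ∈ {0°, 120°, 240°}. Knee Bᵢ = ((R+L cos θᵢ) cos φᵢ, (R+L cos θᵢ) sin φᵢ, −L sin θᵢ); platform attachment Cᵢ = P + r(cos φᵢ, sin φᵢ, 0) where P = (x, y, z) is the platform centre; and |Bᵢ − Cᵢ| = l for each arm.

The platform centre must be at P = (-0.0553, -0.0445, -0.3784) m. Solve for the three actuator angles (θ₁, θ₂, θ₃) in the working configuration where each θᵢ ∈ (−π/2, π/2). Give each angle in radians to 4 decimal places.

arm 1 (φ=0.0°): x'=-0.0553, y'=-0.0445
  A cos θ + B sin θ = C:  0.2053·cos θ + -0.3784·sin θ = 0.0259
  θ1 = atan2(B,A) + arccos(C/0.4305) = 0.4368
rotate P by −φ2: (-0.0109, 0.0701, -0.3784)
  A cos θ + B sin θ = C:  0.1609·cos θ + -0.3784·sin θ = 0.0925
  θ2 = atan2(B,A) + arccos(C/0.4112) = 0.1750
φ3=240.0° → target in arm frame (0.0662, -0.0256)
  A=0.0838, B=-0.3784, C=(l²−L²−A²−y'²−z²)/(2L)=0.2082
  √(A²+B²)=0.3876;  θ3 = -1.3528+1.0038 ≈ -0.3490

θ₁ = 0.4368, θ₂ = 0.1750, θ₃ = -0.3490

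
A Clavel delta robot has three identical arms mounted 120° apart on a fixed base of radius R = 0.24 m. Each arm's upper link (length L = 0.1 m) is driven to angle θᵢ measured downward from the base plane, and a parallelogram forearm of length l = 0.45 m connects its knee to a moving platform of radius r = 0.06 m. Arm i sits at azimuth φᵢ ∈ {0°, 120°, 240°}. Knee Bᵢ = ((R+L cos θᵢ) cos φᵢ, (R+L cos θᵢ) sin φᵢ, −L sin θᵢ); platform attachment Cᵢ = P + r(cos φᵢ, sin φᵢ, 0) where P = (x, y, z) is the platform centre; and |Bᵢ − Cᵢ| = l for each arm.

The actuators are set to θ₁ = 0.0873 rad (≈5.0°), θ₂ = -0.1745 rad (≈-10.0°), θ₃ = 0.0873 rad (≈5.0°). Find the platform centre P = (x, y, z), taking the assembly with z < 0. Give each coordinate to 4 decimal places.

φ1=0.0°: virtual centre (0.2796, 0.0000, -0.0087), radius l
φ2=120.0°: virtual centre (-0.1392, 0.2412, 0.0174), radius l
φ3=240.0°: virtual centre (-0.1398, -0.2422, -0.0087), radius l
subtract pairs → two planes through P
linear system: -0.8377x+0.4823y = -0.0004−0.0522z; -0.8389x+-0.4843y = 0.0000−0.0000z
Cramer: x(z) = 0.0002+0.0312z;  y(z) = -0.0004-0.0540z
sphere 1 gives Az²+Bz+C=0 with A=1.0039, B=0.0001, C=-0.1244;  B²−4AC=0.4994;  roots -0.3520, 0.3520;  negative root z = -0.3520
x = -0.0107, y = 0.0186

(-0.0107, 0.0186, -0.3520)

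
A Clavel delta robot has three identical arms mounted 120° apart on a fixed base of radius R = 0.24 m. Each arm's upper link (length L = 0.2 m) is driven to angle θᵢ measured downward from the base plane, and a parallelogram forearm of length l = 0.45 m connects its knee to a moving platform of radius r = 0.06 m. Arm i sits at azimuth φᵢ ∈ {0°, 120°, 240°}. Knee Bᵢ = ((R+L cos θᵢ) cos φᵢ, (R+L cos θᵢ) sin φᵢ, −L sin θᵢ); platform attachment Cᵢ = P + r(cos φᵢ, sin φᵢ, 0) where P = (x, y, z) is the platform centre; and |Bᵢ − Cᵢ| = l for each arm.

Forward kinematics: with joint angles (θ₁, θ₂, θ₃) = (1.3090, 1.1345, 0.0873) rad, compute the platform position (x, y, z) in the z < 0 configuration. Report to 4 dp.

arm 1 at φ=0.0°: ρ1 = 0.2318;  S1 = (0.2318, 0.0000, -0.1932)
φ2=120.0°: virtual centre (-0.1323, 0.2291, -0.1813), radius l
φ3=240.0°: virtual centre (-0.1896, -0.3284, -0.0174), radius l
eliminate P² terms by subtracting sphere 1 from 2 and 3
[-0.7280 0.4582 0.0238]·P = 0.0118;  [-0.8428 -0.6569 0.3515]·P = 0.0531
det = 0.8643;  x = -0.0371+0.2044z,  y = -0.0332+0.2728z
sphere 1 gives Az²+Bz+C=0 with A=1.1162, B=0.2583, C=-0.0918;  B²−4AC=0.4765;  roots -0.4249, 0.1935;  negative root z = -0.4249
x = -0.1240, y = -0.1492

(-0.1240, -0.1492, -0.4249)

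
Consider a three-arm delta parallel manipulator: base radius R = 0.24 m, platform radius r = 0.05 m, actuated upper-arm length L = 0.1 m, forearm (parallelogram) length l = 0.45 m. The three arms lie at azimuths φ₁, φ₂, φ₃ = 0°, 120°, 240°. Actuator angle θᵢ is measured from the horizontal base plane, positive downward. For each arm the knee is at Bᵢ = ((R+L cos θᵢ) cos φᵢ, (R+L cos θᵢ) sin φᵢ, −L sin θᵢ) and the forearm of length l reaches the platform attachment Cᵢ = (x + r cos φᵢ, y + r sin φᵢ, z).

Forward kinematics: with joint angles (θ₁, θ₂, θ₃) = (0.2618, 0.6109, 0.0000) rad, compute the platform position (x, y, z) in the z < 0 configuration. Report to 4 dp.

(0.0059, -0.0512, -0.3739)

arm 1 at φ=0.0°: (R−r)+L cos θ1 = 0.2866;  S1 = (0.2866, 0.0000, -0.0259)
φ2=120.0°: virtual centre (-0.1360, 0.2355, -0.0574), radius l
φ3=240.0°: virtual centre (-0.1450, -0.2511, 0.0000), radius l
|S₂|²−|S₁|² = -0.0056;  |S₃|²−|S₁|² = 0.0013
plane₁₂: -0.8451x+0.4710y+-0.0630z = -0.0056
det = 0.8310;  x = 0.0026+-0.0087z,  y = -0.0071+0.1180z
sphere 1 gives Az²+Bz+C=0 with A=1.0140, B=0.0550, C=-0.1211;  B²−4AC=0.4944;  roots -0.3739, 0.3196;  negative root z = -0.3739
x = 0.0059, y = -0.0512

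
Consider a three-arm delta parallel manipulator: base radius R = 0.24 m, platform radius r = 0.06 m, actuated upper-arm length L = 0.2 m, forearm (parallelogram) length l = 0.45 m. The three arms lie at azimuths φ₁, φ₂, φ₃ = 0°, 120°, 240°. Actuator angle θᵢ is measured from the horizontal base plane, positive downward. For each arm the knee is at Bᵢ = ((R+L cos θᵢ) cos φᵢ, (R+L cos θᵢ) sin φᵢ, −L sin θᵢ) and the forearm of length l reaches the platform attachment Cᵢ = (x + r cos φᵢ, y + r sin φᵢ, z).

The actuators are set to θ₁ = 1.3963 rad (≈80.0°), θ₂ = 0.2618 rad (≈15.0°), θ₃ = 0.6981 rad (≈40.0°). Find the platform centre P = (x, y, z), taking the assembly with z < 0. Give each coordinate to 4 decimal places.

φ1=0.0°: virtual centre (0.2147, 0.0000, -0.1970), radius l
centre 2 = (0.3732·cos120.0°, 0.3732·sin120.0°, -0.0518) = (-0.1866, 0.3232, -0.0518)
arm 3 at φ=240.0°: ρ3 = 0.3332;  centre 3 = (-0.1666, -0.2886, -0.1286)
|centre ₂|²−|centre ₁|² = 0.0570;  |centre ₃|²−|centre ₁|² = 0.0427
[-0.8026 0.6464 0.2904]·P = 0.0570;  [-0.7627 -0.5771 0.1368]·P = 0.0427
Cramer: x(z) = -0.0633+0.2678z;  y(z) = 0.0097-0.1168z
quadratic in z: (1.0853)z²+(0.2428)z+(-0.0863)=0, √Δ=0.6586 → z ∈ {-0.4153, 0.1916}; z = -0.4153 (taking z<0)
x = -0.1745, y = 0.0582

(-0.1745, 0.0582, -0.4153)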